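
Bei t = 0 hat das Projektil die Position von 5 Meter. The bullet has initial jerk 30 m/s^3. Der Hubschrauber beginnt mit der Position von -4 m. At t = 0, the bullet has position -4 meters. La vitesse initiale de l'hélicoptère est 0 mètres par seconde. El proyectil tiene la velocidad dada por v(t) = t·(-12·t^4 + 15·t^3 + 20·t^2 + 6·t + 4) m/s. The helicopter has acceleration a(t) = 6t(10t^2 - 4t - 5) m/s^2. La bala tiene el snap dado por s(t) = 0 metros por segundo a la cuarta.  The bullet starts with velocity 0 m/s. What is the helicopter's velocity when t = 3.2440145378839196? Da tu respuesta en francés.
Nous devons intégrer notre équation de l'accélération a(t) = 6·t·(10·t^2 - 4·t - 5) 1 fois. L'intégrale de l'accélération est la vitesse. En utilisant v(0) = 0, nous obtenons v(t) = t^2·(15·t^2 - 8·t - 15). En utilisant v(t) = t^2·(15·t^2 - 8·t - 15) et en substituant t = 3.2440145378839196, nous trouvons v = 1230.23699443531.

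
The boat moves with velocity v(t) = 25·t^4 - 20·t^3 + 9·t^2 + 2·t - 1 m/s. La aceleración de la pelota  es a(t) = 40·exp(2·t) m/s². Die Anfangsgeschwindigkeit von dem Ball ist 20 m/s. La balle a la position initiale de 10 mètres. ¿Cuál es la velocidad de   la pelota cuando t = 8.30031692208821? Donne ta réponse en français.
Nous devons trouver la primitive de notre équation de l'accélération a(t) = 40·exp(2·t) 1 fois. L'intégrale de l'accélération est la vitesse. En utilisant v(0) = 20, nous obtenons v(t) = 20·exp(2·t). En utilisant v(t) = 20·exp(2·t) et en substituant t = 8.30031692208821, nous trouvons v = 324036304.281314.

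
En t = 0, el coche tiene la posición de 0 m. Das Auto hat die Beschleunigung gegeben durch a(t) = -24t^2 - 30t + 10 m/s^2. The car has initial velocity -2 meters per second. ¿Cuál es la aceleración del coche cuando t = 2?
De la ecuación de la aceleración a(t) = -24·t^2 - 30·t + 10, sustituimos t = 2 para obtener a = -146.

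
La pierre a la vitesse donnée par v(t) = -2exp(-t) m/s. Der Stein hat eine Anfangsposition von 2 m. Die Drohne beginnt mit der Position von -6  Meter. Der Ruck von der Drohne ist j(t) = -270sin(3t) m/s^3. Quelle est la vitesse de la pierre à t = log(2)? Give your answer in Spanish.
Usando v(t) = -2·exp(-t) y sustituyendo t = log(2), encontramos v = -1.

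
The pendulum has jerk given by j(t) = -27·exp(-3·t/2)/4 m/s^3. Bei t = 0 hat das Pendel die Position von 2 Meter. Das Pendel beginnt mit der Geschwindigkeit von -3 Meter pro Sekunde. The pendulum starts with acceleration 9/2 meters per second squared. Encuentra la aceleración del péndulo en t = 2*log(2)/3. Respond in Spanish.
Debemos encontrar la antiderivada de nuestra ecuación de la sacudida j(t) = -27·exp(-3·t/2)/4 1 vez. Integrando la sacudida y usando la condición inicial a(0) = 9/2, obtenemos a(t) = 9·exp(-3·t/2)/2. Tenemos la aceleración a(t) = 9·exp(-3·t/2)/2. Sustituyendo t = 2*log(2)/3: a(2*log(2)/3) = 9/4.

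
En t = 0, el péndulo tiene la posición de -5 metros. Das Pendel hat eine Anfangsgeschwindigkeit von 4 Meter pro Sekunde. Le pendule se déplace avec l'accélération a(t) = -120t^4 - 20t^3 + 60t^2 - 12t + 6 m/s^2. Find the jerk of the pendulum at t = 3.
We must differentiate our acceleration equation a(t) = -120·t^4 - 20·t^3 + 60·t^2 - 12·t + 6 1 time. Differentiating acceleration, we get jerk: j(t) = -480·t^3 - 60·t^2 + 120·t - 12. We have jerk j(t) = -480·t^3 - 60·t^2 + 120·t - 12. Substituting t = 3: j(3) = -13152.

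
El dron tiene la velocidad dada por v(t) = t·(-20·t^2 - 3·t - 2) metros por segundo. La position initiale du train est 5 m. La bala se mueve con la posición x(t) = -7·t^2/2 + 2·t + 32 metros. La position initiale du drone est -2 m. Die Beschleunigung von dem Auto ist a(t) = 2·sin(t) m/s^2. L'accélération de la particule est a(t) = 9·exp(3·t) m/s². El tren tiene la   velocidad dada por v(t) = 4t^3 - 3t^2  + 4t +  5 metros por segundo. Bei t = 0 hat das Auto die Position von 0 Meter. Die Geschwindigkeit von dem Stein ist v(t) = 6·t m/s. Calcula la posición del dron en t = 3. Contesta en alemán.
Ausgehend von der Geschwindigkeit v(t) = t·(-20·t^2 - 3·t - 2), nehmen wir 1 Integral. Das Integral von der Geschwindigkeit, mit x(0) = -2, ergibt die Position: x(t) = -5·t^4 - t^3 - t^2 - 2. Mit x(t) = -5·t^4 - t^3 - t^2 - 2 und Einsetzen von t = 3, finden wir x = -443.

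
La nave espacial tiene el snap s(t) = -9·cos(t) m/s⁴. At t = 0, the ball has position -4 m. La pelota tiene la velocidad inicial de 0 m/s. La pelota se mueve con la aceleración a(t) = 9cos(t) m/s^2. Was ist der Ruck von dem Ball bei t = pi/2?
Wir müssen unsere Gleichung für die Beschleunigung a(t) = 9·cos(t) 1-mal ableiten. Mit d/dt von a(t) finden wir j(t) = -9·sin(t). Aus der Gleichung für den Ruck j(t) = -9·sin(t), setzen wir t = pi/2 ein und erhalten j = -9.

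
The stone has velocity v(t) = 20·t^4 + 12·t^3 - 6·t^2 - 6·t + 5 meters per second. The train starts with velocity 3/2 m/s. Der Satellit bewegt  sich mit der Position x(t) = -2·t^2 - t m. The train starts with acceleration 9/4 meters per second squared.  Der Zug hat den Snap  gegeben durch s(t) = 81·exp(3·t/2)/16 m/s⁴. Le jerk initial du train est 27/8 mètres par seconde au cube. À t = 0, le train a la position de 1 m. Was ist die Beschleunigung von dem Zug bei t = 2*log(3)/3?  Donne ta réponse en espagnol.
Necesitamos integrar nuestra ecuación del snap s(t) = 81·exp(3·t/2)/16 2 veces. Tomando ∫s(t)dt y aplicando j(0) = 27/8, encontramos j(t) = 27·exp(3·t/2)/8. La integral de la sacudida, con a(0) = 9/4, da la aceleración: a(t) = 9·exp(3·t/2)/4. Tenemos la aceleración a(t) = 9·exp(3·t/2)/4. Sustituyendo t = 2*log(3)/3: a(2*log(3)/3) = 27/4.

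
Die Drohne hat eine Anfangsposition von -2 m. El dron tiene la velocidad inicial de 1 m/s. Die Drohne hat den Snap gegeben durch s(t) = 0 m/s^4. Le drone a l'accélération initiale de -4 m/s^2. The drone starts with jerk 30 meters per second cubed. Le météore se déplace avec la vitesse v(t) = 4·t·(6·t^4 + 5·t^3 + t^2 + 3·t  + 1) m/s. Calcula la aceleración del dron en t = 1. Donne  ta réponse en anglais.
Starting from snap s(t) = 0, we take 2 integrals. Integrating snap and using the initial condition j(0) = 30, we get j(t) = 30. Integrating jerk and using the initial condition a(0) = -4, we get a(t) = 30·t - 4. We have acceleration a(t) = 30·t - 4. Substituting t = 1: a(1) = 26.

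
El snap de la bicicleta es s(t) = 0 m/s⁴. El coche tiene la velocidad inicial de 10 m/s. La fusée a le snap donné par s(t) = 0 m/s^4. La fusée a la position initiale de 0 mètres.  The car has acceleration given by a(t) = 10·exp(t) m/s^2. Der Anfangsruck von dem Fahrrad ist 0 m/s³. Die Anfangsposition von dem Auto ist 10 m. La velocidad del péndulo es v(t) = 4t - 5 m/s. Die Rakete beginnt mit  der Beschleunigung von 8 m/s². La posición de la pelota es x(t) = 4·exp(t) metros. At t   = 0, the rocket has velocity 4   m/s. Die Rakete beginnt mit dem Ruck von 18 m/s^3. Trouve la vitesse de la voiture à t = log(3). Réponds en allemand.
Wir müssen unsere Gleichung für die Beschleunigung a(t) = 10·exp(t) 1-mal integrieren. Die Stammfunktion von der Beschleunigung, mit v(0) = 10, ergibt die Geschwindigkeit: v(t) = 10·exp(t). Aus der Gleichung für die Geschwindigkeit v(t) = 10·exp(t), setzen wir t = log(3) ein und erhalten v = 30.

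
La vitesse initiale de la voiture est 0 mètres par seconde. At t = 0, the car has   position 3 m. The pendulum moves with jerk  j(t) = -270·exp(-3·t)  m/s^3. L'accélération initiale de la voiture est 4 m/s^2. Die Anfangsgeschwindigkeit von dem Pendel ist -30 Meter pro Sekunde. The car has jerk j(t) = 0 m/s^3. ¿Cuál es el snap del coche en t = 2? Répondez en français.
Pour résoudre ceci, nous devons prendre 1 dérivée de notre équation du jerk j(t) = 0. La dérivée du jerk donne le snap: s(t) = 0. De l'équation du snap s(t) = 0, nous substituons t = 2 pour obtenir s = 0.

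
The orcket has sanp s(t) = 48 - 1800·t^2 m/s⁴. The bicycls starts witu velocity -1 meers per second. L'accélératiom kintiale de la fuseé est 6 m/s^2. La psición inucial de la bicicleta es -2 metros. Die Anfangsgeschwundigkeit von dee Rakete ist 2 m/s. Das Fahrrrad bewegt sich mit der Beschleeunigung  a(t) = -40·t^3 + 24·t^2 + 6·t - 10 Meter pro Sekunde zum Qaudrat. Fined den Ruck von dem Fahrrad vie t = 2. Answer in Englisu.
Starting from acceleration a(t) = -40·t^3 + 24·t^2 + 6·t - 10, we take 1 derivative. Taking d/dt of a(t), we find j(t) = -120·t^2 + 48·t + 6. Using j(t) = -120·t^2 + 48·t + 6 and substituting t = 2, we find j = -378.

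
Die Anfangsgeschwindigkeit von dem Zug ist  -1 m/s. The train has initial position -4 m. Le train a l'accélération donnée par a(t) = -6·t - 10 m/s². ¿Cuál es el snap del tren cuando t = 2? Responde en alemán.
Wir müssen unsere Gleichung für die Beschleunigung a(t) = -6·t - 10 2-mal ableiten. Die Ableitung von der Beschleunigung ergibt den Ruck: j(t) = -6. Die Ableitung von dem Ruck ergibt den Snap: s(t) = 0. Aus der Gleichung für den Snap s(t) = 0, setzen wir t = 2 ein und erhalten s = 0.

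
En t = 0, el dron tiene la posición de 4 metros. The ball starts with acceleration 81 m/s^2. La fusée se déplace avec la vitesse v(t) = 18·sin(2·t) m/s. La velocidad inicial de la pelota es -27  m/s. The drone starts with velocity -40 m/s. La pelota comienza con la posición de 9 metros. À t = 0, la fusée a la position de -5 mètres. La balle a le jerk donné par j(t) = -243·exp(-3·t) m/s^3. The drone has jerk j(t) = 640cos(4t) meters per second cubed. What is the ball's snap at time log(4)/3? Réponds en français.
Pour résoudre ceci, nous devons prendre 1 dérivée de notre équation du jerk j(t) = -243·exp(-3·t). La dérivée du jerk donne le snap: s(t) = 729·exp(-3·t). En utilisant s(t) = 729·exp(-3·t) et en substituant t = log(4)/3, nous trouvons s = 729/4.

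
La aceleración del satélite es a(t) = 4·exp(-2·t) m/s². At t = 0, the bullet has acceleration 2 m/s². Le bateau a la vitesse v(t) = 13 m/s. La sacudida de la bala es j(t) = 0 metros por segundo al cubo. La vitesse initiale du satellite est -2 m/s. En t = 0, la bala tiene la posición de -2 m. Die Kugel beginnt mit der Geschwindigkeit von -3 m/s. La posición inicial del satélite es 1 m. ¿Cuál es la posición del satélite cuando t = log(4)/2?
Para resolver esto, necesitamos tomar 2 antiderivadas de nuestra ecuación de la aceleración a(t) = 4·exp(-2·t). Integrando la aceleración y usando la condición inicial v(0) = -2, obtenemos v(t) = -2·exp(-2·t). La antiderivada de la velocidad, con x(0) = 1, da la posición: x(t) = exp(-2·t). Usando x(t) = exp(-2·t) y sustituyendo t = log(4)/2, encontramos x = 1/4.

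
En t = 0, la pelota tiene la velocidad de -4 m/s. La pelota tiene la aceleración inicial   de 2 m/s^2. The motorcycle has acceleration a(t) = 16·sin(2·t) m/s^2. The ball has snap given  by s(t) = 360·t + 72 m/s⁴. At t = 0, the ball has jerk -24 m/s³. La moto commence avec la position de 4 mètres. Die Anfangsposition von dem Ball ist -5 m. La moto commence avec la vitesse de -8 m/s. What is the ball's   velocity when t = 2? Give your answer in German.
Wir müssen unsere Gleichung für den Snap s(t) = 360·t + 72 3-mal integrieren. Die Stammfunktion von dem Snap, mit j(0) = -24, ergibt den Ruck: j(t) = 180·t^2 + 72·t - 24. Die Stammfunktion von dem Ruck, mit a(0) = 2, ergibt die Beschleunigung: a(t) = 60·t^3 + 36·t^2 - 24·t + 2. Das Integral von der Beschleunigung ist die Geschwindigkeit. Mit v(0) = -4 erhalten wir v(t) = 15·t^4 + 12·t^3 - 12·t^2 + 2·t - 4. Wir haben die Geschwindigkeit v(t) = 15·t^4 + 12·t^3 - 12·t^2 + 2·t - 4. Durch Einsetzen von t = 2: v(2) = 288.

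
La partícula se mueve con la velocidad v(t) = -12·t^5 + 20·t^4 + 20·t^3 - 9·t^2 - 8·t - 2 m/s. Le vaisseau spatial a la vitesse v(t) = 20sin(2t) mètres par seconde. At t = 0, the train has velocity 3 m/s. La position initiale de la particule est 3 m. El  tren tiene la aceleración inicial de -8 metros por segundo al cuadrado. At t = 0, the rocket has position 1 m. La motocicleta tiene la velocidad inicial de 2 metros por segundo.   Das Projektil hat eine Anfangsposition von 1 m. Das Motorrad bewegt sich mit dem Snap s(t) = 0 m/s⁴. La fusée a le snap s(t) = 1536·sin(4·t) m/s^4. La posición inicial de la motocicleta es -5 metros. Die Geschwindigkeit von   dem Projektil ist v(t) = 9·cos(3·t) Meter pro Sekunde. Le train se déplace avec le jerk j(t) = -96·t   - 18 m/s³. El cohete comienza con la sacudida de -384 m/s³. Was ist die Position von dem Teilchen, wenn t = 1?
Wir müssen unsere Gleichung für die Geschwindigkeit v(t) = -12·t^5 + 20·t^4 + 20·t^3 - 9·t^2 - 8·t - 2 1-mal integrieren. Das Integral von der Geschwindigkeit, mit x(0) = 3, ergibt die Position: x(t) = -2·t^6 + 4·t^5 + 5·t^4 - 3·t^3 - 4·t^2 - 2·t + 3. Mit x(t) = -2·t^6 + 4·t^5 + 5·t^4 - 3·t^3 - 4·t^2 - 2·t + 3 und Einsetzen von t = 1, finden wir x = 1.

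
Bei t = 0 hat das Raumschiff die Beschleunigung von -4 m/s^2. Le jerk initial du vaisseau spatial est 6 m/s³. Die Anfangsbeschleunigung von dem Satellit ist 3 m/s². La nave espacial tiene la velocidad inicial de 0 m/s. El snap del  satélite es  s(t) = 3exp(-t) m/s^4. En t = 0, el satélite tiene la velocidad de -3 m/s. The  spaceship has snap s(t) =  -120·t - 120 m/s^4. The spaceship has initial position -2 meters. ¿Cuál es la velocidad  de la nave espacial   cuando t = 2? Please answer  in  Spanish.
Debemos encontrar la antiderivada de nuestra ecuación del snap s(t) = -120·t - 120 3 veces. Tomando ∫s(t)dt y aplicando j(0) = 6, encontramos j(t) = -60·t^2 - 120·t + 6. Integrando la sacudida y usando la condición inicial a(0) = -4, obtenemos a(t) = -20·t^3 - 60·t^2 + 6·t - 4. Integrando la aceleración y usando la condición inicial v(0) = 0, obtenemos v(t) = t·(-5·t^3 - 20·t^2 + 3·t - 4). Tenemos la velocidad v(t) = t·(-5·t^3 - 20·t^2 + 3·t - 4). Sustituyendo t = 2: v(2) = -236.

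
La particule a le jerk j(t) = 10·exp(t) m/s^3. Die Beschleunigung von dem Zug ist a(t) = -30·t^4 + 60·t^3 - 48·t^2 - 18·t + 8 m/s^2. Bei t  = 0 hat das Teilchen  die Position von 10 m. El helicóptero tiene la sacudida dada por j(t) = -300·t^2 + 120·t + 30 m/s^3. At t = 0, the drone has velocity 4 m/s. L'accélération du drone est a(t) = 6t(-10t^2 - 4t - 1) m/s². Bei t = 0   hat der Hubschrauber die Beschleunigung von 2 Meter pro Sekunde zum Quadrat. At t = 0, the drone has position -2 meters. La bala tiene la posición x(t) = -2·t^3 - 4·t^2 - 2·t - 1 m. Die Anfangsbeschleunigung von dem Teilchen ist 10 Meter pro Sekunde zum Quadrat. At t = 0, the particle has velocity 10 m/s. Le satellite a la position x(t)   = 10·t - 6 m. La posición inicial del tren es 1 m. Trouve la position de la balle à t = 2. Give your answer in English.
Using x(t) = -2·t^3 - 4·t^2 - 2·t - 1 and substituting t = 2, we find x = -37.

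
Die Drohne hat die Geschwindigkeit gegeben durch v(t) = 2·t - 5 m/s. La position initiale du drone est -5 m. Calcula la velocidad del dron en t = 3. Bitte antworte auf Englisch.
Using v(t) = 2·t - 5 and substituting t = 3, we find v = 1.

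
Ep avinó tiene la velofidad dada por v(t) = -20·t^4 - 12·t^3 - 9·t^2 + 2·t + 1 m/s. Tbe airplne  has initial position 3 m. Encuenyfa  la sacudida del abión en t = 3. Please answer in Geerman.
Um dies zu lösen, müssen wir 2 Ableitungen unserer Gleichung für die Geschwindigkeit v(t) = -20·t^4 - 12·t^3 - 9·t^2 + 2·t + 1 nehmen. Die Ableitung von der Geschwindigkeit ergibt die Beschleunigung: a(t) = -80·t^3 - 36·t^2 - 18·t + 2. Durch Ableiten von der Beschleunigung erhalten wir den Ruck: j(t) = -240·t^2 - 72·t - 18. Mit j(t) = -240·t^2 - 72·t - 18 und Einsetzen von t = 3, finden wir j = -2394.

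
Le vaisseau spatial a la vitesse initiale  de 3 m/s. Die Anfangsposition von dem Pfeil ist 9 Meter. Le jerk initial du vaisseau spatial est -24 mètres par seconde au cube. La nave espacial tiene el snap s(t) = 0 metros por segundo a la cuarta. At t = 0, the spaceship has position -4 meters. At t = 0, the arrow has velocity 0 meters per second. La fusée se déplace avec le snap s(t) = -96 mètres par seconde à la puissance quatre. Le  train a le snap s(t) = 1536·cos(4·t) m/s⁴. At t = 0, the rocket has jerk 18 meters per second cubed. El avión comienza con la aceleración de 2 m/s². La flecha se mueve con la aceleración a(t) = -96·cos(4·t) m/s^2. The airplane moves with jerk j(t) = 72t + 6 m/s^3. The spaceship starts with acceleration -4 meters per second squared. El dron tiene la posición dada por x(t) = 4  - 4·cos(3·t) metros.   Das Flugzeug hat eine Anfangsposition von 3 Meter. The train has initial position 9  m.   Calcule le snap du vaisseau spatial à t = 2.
Nous avons le snap s(t) = 0. En substituant t = 2: s(2) = 0.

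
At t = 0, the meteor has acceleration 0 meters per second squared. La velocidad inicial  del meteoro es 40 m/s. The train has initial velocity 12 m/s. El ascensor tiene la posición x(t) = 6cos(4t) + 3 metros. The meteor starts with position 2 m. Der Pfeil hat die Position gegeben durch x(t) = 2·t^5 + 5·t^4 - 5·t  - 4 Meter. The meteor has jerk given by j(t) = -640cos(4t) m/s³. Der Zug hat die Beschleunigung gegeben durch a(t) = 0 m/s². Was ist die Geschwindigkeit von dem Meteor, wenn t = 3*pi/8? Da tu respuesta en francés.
Nous devons intégrer notre équation du jerk j(t) = -640·cos(4·t) 2 fois. En prenant ∫j(t)dt et en appliquant a(0) = 0, nous trouvons a(t) = -160·sin(4·t). La primitive de l'accélération est la vitesse. En utilisant v(0) = 40, nous obtenons v(t) = 40·cos(4·t). De l'équation de la vitesse v(t) = 40·cos(4·t), nous substituons t = 3*pi/8 pour obtenir v = 0.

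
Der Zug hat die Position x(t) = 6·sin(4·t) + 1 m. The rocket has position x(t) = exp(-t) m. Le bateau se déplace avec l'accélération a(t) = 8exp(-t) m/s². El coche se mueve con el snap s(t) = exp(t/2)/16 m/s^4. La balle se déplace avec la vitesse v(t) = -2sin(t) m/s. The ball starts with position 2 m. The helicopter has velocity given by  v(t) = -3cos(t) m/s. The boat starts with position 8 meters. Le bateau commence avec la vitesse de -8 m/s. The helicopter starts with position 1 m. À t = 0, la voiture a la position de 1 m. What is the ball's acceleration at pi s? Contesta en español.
Debemos derivar nuestra ecuación de la velocidad v(t) = -2·sin(t) 1 vez. Derivando la velocidad, obtenemos la aceleración: a(t) = -2·cos(t). De la ecuación de la aceleración a(t) = -2·cos(t), sustituimos t = pi para obtener a = 2.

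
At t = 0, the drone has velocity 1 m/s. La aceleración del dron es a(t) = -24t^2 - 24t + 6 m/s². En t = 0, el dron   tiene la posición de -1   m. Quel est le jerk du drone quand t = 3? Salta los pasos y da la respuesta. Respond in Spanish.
En t = 3, j = -168.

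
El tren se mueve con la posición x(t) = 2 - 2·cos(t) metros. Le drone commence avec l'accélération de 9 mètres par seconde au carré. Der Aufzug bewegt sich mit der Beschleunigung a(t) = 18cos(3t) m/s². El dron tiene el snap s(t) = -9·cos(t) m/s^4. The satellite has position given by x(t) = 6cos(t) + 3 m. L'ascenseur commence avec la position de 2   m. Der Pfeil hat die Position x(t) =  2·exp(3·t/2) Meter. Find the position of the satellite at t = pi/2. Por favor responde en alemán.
Aus der Gleichung für die Position x(t) = 6·cos(t) + 3, setzen wir t = pi/2 ein und erhalten x = 3.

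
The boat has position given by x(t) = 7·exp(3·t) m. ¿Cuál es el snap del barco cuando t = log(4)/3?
Para resolver esto, necesitamos tomar 4 derivadas de nuestra ecuación de la posición x(t) = 7·exp(3·t). La derivada de la posición da la velocidad: v(t) = 21·exp(3·t). La derivada de la velocidad da la aceleración: a(t) = 63·exp(3·t). Tomando d/dt de a(t), encontramos j(t) = 189·exp(3·t). La derivada de la sacudida da el snap: s(t) = 567·exp(3·t). Tenemos el snap s(t) = 567·exp(3·t). Sustituyendo t = log(4)/3: s(log(4)/3) = 2268.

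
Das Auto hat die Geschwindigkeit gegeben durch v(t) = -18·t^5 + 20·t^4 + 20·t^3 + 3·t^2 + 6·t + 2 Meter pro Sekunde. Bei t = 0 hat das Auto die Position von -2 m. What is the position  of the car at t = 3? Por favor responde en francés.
Pour résoudre ceci, nous devons prendre 1 intégrale de notre équation de la vitesse v(t) = -18·t^5 + 20·t^4 + 20·t^3 + 3·t^2 + 6·t + 2. En prenant ∫v(t)dt et en appliquant x(0) = -2, nous trouvons x(t) = -3·t^6 + 4·t^5 + 5·t^4 + t^3 + 3·t^2 + 2·t - 2. Nous avons la position x(t) = -3·t^6 + 4·t^5 + 5·t^4 + t^3 + 3·t^2 + 2·t - 2. En substituant t = 3: x(3) = -752.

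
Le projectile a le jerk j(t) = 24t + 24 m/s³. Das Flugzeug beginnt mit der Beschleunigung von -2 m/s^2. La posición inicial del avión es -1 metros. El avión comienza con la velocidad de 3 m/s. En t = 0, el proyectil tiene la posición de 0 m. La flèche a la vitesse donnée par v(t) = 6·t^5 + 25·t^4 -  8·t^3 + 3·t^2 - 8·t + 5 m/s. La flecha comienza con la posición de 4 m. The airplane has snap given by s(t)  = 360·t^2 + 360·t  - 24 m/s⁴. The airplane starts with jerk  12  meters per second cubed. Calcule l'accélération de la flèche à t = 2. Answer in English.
We must differentiate our velocity equation v(t) = 6·t^5 + 25·t^4 - 8·t^3 + 3·t^2 - 8·t + 5 1 time. The derivative of velocity gives acceleration: a(t) = 30·t^4 + 100·t^3 - 24·t^2 + 6·t - 8. We have acceleration a(t) = 30·t^4 + 100·t^3 - 24·t^2 + 6·t - 8. Substituting t = 2: a(2) = 1188.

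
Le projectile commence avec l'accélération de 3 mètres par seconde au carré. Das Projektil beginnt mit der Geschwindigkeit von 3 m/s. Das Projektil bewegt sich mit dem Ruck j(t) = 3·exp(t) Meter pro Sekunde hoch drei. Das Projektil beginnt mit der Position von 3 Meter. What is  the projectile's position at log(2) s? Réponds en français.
Pour résoudre ceci, nous devons prendre 3 intégrales de notre équation du jerk j(t) = 3·exp(t). En intégrant le jerk et en utilisant la condition initiale a(0) = 3, nous obtenons a(t) = 3·exp(t). En intégrant l'accélération et en utilisant la condition initiale v(0) = 3, nous obtenons v(t) = 3·exp(t). En intégrant la vitesse et en utilisant la condition initiale x(0) = 3, nous obtenons x(t) = 3·exp(t). De l'équation de la position x(t) = 3·exp(t), nous substituons t = log(2) pour obtenir x = 6.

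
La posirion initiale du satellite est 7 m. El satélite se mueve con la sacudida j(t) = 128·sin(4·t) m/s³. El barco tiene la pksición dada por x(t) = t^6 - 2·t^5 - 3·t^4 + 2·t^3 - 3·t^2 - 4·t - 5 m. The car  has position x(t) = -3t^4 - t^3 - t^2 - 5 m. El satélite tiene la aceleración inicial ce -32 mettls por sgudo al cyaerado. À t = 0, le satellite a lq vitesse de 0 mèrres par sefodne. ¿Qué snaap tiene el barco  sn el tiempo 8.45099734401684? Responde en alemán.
Ausgehend von der Position x(t) = t^6 - 2·t^5 - 3·t^4 + 2·t^3 - 3·t^2 - 4·t - 5, nehmen wir 4 Ableitungen. Durch Ableiten von der Position erhalten wir die Geschwindigkeit: v(t) = 6·t^5 - 10·t^4 - 12·t^3 + 6·t^2 - 6·t - 4. Die Ableitung von der Geschwindigkeit ergibt die Beschleunigung: a(t) = 30·t^4 - 40·t^3 - 36·t^2 + 12·t - 6. Durch Ableiten von der Beschleunigung erhalten wir den Ruck: j(t) = 120·t^3 - 120·t^2 - 72·t + 12. Durch Ableiten von dem Ruck erhalten wir den Snap: s(t) = 360·t^2 - 240·t - 72. Aus der Gleichung für den Snap s(t) = 360·t^2 - 240·t - 72, setzen wir t = 8.45099734401684 ein und erhalten s = 23610.7288365246.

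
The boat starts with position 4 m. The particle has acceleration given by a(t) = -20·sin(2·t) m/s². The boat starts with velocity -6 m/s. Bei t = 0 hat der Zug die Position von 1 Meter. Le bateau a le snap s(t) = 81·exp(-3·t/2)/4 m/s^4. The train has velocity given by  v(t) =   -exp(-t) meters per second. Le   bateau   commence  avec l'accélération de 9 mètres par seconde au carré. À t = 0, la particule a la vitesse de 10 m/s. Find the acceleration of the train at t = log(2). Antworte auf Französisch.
Nous devons dériver notre équation de la vitesse v(t) = -exp(-t) 1 fois. La dérivée de la vitesse donne l'accélération: a(t) = exp(-t). Nous avons l'accélération a(t) = exp(-t). En substituant t = log(2): a(log(2)) = 1/2.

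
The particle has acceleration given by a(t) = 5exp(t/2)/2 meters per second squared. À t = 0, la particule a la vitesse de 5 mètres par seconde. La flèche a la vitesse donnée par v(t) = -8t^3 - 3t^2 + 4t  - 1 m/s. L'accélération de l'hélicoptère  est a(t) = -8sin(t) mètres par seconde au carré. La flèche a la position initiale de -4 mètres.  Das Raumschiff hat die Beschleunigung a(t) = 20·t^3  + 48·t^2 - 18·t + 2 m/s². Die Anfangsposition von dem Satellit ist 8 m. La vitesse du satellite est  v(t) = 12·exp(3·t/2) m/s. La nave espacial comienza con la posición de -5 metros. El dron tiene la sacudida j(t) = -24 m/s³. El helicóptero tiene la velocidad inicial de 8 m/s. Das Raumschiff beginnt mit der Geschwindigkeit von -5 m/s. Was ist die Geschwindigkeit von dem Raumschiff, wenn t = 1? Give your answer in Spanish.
Partiendo de la aceleración a(t) = 20·t^3 + 48·t^2 - 18·t + 2, tomamos 1 integral. La integral de la aceleración es la velocidad. Usando v(0) = -5, obtenemos v(t) = 5·t^4 + 16·t^3 - 9·t^2 + 2·t - 5. De la ecuación de la velocidad v(t) = 5·t^4 + 16·t^3 - 9·t^2 + 2·t - 5, sustituimos t = 1 para obtener v = 9.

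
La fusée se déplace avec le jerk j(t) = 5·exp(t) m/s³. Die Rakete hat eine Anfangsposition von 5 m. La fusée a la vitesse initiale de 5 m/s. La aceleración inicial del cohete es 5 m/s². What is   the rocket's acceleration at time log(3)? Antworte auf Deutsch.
Ausgehend von dem Ruck j(t) = 5·exp(t), nehmen wir 1 Stammfunktion. Das Integral von dem Ruck ist die Beschleunigung. Mit a(0) = 5 erhalten wir a(t) = 5·exp(t). Wir haben die Beschleunigung a(t) = 5·exp(t). Durch Einsetzen von t = log(3): a(log(3)) = 15.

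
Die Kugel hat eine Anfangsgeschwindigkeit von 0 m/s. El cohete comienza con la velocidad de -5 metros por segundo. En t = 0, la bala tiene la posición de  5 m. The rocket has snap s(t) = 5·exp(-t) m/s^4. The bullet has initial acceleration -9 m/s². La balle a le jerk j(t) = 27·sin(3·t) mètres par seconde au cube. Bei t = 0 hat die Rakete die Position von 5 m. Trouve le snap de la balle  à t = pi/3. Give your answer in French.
Pour résoudre ceci, nous devons prendre 1 dérivée de notre équation du jerk j(t) = 27·sin(3·t). En prenant d/dt de j(t), nous trouvons s(t) = 81·cos(3·t). En utilisant s(t) = 81·cos(3·t) et en substituant t = pi/3, nous trouvons s = -81.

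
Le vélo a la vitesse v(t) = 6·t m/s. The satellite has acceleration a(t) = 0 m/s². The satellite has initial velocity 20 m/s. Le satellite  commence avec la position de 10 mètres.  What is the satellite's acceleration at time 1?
Using a(t) = 0 and substituting t = 1, we find a = 0.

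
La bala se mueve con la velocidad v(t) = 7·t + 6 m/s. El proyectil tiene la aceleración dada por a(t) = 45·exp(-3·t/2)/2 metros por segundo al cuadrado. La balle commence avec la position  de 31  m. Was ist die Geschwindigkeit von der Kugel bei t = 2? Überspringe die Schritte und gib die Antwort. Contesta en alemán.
Bei t = 2, v = 20.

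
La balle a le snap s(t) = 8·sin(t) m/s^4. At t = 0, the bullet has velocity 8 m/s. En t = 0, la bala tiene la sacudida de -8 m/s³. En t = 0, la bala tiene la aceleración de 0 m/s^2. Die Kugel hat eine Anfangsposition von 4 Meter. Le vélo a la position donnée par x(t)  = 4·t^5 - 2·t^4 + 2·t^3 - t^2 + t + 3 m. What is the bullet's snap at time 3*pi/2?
Using s(t) = 8·sin(t) and substituting t = 3*pi/2, we find s = -8.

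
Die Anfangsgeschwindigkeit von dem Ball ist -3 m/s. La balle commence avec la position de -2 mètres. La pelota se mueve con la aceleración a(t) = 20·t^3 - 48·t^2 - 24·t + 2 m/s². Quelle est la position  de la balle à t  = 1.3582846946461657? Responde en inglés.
To find the answer, we compute 2 integrals of a(t) = 20·t^3 - 48·t^2 - 24·t + 2. Finding the integral of a(t) and using v(0) = -3: v(t) = 5·t^4 - 16·t^3 - 12·t^2 + 2·t - 3. The integral of velocity, with x(0) = -2, gives position: x(t) = t^5 - 4·t^4 - 4·t^3 + t^2 - 3·t - 2. From the given position equation x(t) = t^5 - 4·t^4 - 4·t^3 + t^2 - 3·t - 2, we substitute t = 1.3582846946461657 to get x = -23.2455710961968.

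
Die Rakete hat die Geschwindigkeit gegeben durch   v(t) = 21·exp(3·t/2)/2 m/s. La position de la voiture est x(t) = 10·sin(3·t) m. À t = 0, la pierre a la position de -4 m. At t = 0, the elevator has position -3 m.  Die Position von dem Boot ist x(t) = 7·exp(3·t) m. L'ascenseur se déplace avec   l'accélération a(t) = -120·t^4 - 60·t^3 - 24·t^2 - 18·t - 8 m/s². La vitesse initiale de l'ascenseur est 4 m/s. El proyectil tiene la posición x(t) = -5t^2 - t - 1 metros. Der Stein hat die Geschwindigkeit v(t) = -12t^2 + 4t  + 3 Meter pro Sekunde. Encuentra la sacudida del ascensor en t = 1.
Partiendo de la aceleración a(t) = -120·t^4 - 60·t^3 - 24·t^2 - 18·t - 8, tomamos 1 derivada. La derivada de la aceleración da la sacudida: j(t) = -480·t^3 - 180·t^2 - 48·t - 18. De la ecuación de la sacudida j(t) = -480·t^3 - 180·t^2 - 48·t - 18, sustituimos t = 1 para obtener j = -726.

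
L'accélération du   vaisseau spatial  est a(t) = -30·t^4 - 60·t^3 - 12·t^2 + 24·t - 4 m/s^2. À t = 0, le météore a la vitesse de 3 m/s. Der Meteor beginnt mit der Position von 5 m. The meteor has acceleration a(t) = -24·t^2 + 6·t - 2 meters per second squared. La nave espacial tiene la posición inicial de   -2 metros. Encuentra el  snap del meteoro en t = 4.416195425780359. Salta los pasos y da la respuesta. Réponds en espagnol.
La respuesta es -48.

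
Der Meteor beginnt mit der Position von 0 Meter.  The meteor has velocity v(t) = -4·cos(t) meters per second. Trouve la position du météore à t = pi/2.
Pour résoudre ceci, nous devons prendre 1 primitive de notre équation de la vitesse v(t) = -4·cos(t). En prenant ∫v(t)dt et en appliquant x(0) = 0, nous trouvons x(t) = -4·sin(t). Nous avons la position x(t) = -4·sin(t). En substituant t = pi/2: x(pi/2) = -4.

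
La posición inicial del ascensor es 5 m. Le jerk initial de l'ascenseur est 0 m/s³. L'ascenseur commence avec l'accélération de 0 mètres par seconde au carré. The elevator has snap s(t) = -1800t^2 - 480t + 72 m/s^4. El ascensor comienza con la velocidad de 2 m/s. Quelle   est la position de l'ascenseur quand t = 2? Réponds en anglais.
To solve this, we need to take 4 integrals of our snap equation s(t) = -1800·t^2 - 480·t + 72. Integrating snap and using the initial condition j(0) = 0, we get j(t) = 24·t·(-25·t^2 - 10·t + 3). Taking ∫j(t)dt and applying a(0) = 0, we find a(t) = t^2·(-150·t^2 - 80·t + 36). Finding the integral of a(t) and using v(0) = 2: v(t) = -30·t^5 - 20·t^4 + 12·t^3 + 2. Integrating velocity and using the initial condition x(0) = 5, we get x(t) = -5·t^6 - 4·t^5 + 3·t^4 + 2·t + 5. From the given position equation x(t) = -5·t^6 - 4·t^5 + 3·t^4 + 2·t + 5, we substitute t = 2 to get x = -391.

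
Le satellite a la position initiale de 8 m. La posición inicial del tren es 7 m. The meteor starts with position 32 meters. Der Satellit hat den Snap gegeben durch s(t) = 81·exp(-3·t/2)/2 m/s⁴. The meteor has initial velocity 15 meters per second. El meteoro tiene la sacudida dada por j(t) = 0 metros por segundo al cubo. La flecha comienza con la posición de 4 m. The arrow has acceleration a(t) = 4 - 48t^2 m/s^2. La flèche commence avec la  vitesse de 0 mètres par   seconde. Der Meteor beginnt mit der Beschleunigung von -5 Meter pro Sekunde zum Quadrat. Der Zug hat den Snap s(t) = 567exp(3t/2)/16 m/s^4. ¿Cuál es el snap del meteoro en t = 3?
Debemos derivar nuestra ecuación de la sacudida j(t) = 0 1 vez. Tomando d/dt de j(t), encontramos s(t) = 0. De la ecuación del snap s(t) = 0, sustituimos t = 3 para obtener s = 0.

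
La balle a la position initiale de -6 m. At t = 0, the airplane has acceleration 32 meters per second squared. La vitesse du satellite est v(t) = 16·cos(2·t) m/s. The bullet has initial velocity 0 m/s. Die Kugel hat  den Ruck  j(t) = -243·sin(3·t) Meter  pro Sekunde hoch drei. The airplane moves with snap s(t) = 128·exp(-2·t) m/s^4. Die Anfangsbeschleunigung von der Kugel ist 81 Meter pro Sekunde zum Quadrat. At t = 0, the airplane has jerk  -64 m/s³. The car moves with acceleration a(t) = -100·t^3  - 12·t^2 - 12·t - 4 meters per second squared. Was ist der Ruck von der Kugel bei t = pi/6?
Wir haben den Ruck j(t) = -243·sin(3·t). Durch Einsetzen von t = pi/6: j(pi/6) = -243.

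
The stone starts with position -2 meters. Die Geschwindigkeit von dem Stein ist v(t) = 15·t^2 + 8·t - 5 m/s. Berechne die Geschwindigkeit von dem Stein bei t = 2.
Aus der Gleichung für die Geschwindigkeit v(t) = 15·t^2 + 8·t - 5, setzen wir t = 2 ein und erhalten v = 71.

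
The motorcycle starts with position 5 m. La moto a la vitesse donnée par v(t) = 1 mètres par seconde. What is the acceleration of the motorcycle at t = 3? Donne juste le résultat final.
a(3) = 0.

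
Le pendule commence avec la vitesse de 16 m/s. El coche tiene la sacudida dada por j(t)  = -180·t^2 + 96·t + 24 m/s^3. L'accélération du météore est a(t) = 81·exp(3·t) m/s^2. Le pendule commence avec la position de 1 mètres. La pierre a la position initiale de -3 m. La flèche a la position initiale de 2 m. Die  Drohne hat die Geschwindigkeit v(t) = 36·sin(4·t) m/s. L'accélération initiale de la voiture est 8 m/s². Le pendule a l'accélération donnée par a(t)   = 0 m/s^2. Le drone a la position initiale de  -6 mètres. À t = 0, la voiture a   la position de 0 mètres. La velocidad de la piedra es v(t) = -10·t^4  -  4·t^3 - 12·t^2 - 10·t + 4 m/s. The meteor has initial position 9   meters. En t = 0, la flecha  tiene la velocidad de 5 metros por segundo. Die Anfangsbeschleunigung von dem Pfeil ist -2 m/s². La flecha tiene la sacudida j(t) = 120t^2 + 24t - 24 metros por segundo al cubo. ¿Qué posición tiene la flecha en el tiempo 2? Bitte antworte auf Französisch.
Nous devons trouver l'intégrale de notre équation du jerk j(t) = 120·t^2 + 24·t - 24 3 fois. La primitive du jerk est l'accélération. En utilisant a(0) = -2, nous obtenons a(t) = 40·t^3 + 12·t^2 - 24·t - 2. La primitive de l'accélération, avec v(0) = 5, donne la vitesse: v(t) = 10·t^4 + 4·t^3 - 12·t^2 - 2·t + 5. L'intégrale de la vitesse est la position. En utilisant x(0) = 2, nous obtenons x(t) = 2·t^5 + t^4 - 4·t^3 - t^2 + 5·t + 2. Nous avons la position x(t) = 2·t^5 + t^4 - 4·t^3 - t^2 + 5·t + 2. En substituant t = 2: x(2) = 56.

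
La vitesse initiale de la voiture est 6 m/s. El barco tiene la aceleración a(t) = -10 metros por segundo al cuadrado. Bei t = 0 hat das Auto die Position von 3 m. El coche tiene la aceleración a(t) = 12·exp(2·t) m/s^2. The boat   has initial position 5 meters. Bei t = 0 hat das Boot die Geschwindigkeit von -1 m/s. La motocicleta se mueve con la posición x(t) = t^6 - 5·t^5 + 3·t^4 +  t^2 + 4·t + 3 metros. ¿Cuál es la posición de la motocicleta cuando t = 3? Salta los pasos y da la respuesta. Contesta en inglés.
The answer is -219.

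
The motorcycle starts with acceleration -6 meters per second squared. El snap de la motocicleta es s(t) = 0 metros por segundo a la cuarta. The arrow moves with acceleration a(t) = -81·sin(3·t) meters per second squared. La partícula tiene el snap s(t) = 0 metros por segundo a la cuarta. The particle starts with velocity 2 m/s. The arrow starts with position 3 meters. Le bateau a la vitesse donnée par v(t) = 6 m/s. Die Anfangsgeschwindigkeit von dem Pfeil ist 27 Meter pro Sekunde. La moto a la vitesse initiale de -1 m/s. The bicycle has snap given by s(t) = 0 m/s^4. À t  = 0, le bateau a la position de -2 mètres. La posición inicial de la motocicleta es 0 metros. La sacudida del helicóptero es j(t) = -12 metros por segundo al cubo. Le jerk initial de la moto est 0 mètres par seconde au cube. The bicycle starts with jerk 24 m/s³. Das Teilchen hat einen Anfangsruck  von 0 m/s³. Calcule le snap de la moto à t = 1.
En utilisant s(t) = 0 et en substituant t = 1, nous trouvons s = 0.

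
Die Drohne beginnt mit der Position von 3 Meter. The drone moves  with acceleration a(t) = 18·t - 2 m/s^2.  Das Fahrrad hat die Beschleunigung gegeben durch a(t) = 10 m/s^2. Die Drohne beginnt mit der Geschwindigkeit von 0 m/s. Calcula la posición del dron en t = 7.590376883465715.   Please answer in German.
Um dies zu lösen, müssen wir 2 Stammfunktionen unserer Gleichung für die Beschleunigung a(t) = 18·t - 2 finden. Die Stammfunktion von der Beschleunigung ist die Geschwindigkeit. Mit v(0) = 0 erhalten wir v(t) = t·(9·t - 2). Die Stammfunktion von der Geschwindigkeit ist die Position. Mit x(0) = 3 erhalten wir x(t) = 3·t^3 - t^2 + 3. Mit x(t) = 3·t^3 - t^2 + 3 und Einsetzen von t = 7.590376883465715, finden wir x = 1257.31802933337.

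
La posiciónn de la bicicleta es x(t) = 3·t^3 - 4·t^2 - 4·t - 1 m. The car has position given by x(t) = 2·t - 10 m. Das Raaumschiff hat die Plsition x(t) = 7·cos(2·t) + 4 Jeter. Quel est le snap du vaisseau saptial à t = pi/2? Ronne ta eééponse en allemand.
Ausgehend von der Position x(t) = 7·cos(2·t) + 4, nehmen wir 4 Ableitungen. Mit d/dt von x(t) finden wir v(t) = -14·sin(2·t). Die Ableitung von der Geschwindigkeit ergibt die Beschleunigung: a(t) = -28·cos(2·t). Die Ableitung von der Beschleunigung ergibt den Ruck: j(t) = 56·sin(2·t). Mit d/dt von j(t) finden wir s(t) = 112·cos(2·t). Wir haben den Snap s(t) = 112·cos(2·t). Durch Einsetzen von t = pi/2: s(pi/2) = -112.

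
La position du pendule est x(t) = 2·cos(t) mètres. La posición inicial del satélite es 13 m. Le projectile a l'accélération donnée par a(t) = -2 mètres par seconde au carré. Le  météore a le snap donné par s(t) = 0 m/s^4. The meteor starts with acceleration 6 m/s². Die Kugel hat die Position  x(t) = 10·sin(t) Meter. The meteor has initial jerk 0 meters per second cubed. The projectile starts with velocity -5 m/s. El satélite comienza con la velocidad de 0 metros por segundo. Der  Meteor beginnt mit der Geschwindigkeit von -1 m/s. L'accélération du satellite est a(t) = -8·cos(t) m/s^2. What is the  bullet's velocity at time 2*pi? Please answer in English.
We must differentiate our position equation x(t) = 10·sin(t) 1 time. The derivative of position gives velocity: v(t) = 10·cos(t). From the given velocity equation v(t) = 10·cos(t), we substitute t = 2*pi to get v = 10.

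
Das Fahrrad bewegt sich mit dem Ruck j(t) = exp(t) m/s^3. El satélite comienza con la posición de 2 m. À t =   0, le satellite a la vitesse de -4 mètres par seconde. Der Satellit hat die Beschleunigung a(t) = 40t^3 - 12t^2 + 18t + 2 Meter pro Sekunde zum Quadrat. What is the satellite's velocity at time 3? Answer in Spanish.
Debemos encontrar la antiderivada de nuestra ecuación de la aceleración a(t) = 40·t^3 - 12·t^2 + 18·t + 2 1 vez. Tomando ∫a(t)dt y aplicando v(0) = -4, encontramos v(t) = 10·t^4 - 4·t^3 + 9·t^2 + 2·t - 4. Usando v(t) = 10·t^4 - 4·t^3 + 9·t^2 + 2·t - 4 y sustituyendo t = 3, encontramos v = 785.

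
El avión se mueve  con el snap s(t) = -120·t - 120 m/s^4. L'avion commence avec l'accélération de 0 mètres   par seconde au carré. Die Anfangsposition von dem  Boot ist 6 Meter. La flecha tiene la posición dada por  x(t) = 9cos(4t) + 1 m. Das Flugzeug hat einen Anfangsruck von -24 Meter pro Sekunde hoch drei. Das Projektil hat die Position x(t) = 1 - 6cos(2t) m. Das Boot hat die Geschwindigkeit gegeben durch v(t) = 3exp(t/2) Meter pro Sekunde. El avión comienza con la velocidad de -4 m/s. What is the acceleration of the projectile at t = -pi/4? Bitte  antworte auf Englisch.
To solve this, we need to take 2 derivatives of our position equation x(t) = 1 - 6·cos(2·t). Differentiating position, we get velocity: v(t) = 12·sin(2·t). Differentiating velocity, we get acceleration: a(t) = 24·cos(2·t). We have acceleration a(t) = 24·cos(2·t). Substituting t = -pi/4: a(-pi/4) = 0.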